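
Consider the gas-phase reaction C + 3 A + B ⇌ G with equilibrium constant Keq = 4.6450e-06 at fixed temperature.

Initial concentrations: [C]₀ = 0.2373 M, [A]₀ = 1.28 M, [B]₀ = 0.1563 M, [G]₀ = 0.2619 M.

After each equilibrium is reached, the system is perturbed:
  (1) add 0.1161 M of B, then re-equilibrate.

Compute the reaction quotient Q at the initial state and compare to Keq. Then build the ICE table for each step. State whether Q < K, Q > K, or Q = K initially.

Q₀ = 3.367 vs Keq = 4.6450e-06 ⇒ Q>K, reverse
Step 1:
                   C          A          B          G
  init        0.2373       1.28     0.1563     0.2619
  Δ           0.2619     0.7857     0.2619    -0.2619
  eq          0.4992      2.066     0.4182 8.5470e-06
  solve Keq expr → x = -0.2619; check Q = 4.6450e-06
Then add 0.1161 M of B.
Step 2:
                   C          A          B          G
  init        0.4992      2.066     0.5343 8.5470e-06
  Δ       -2.3726e-06 -7.1179e-06 -2.3726e-06 2.3726e-06
  eq          0.4992      2.066     0.5343 1.0920e-05
  solve Keq expr → x = 2.3726e-06; check Q = 4.6450e-06

Q₀ = 3.367; Q > K (proceeds reverse)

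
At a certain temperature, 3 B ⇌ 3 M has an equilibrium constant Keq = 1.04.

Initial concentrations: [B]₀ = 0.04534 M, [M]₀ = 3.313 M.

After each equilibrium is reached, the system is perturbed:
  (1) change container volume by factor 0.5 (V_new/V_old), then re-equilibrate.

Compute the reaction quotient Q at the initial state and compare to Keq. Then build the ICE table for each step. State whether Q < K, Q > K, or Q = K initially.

Q₀ = 3.9014e+05 vs Keq = 1.04 ⇒ Q>K, reverse
Step 1:
                   B          M
  I          0.04534      3.313
  C            1.623     -1.623
  E            1.668       1.69
  solve Keq expr → x = -0.541; check Q = 1.04
Then change container volume by factor 0.5 (V_new/V_old).
Step 2:
                   B          M
  I            3.336       3.38
  C                0          0
  E            3.336       3.38
  solve Keq expr → x = 0; check Q = 1.04

Q₀ = 3.9014e+05; Q > K (proceeds reverse)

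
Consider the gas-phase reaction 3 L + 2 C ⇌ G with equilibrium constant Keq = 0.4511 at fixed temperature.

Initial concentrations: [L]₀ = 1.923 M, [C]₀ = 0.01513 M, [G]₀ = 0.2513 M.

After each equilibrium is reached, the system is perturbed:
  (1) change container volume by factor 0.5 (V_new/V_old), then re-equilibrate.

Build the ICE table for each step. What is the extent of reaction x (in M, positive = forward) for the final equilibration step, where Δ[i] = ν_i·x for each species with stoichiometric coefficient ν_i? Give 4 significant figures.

Q₀ = 154.4 vs Keq = 0.4511 ⇒ Q>K, reverse
Step 1:
                   L          C          G
  init         1.923    0.01513     0.2513
  Δ           0.2588     0.1725   -0.08627
  eq           2.182     0.1877      0.165
  solve Keq expr → x = -0.08627; check Q = 0.4511
Then change container volume by factor 0.5 (V_new/V_old).
Step 2:
                   L          C          G
  init         4.364     0.3754     0.3301
  Δ           -0.374    -0.2494     0.1247
  eq            3.99      0.126     0.4547
  solve Keq expr → x = 0.1247; check Q = 0.4511

x = 0.1247 M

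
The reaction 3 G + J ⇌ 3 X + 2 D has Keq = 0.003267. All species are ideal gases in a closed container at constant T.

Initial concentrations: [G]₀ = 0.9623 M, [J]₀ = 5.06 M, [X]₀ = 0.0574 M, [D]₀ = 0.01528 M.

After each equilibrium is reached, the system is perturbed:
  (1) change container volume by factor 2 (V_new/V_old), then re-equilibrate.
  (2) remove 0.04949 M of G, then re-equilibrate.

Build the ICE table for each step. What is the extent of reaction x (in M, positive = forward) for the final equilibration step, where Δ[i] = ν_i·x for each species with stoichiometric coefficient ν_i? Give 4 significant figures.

Q₀ = 9.7927e-09 vs Keq = 0.003267 ⇒ Q<K, forward
Step 1:
                   G          J          X          D
  Initial     0.9623       5.06     0.0574    0.01528
  Change     -0.3433    -0.1144     0.3433     0.2288
  Equil        0.619      4.946     0.4007     0.2441
  solve Keq expr → x = 0.1144; check Q = 0.003267
Then change container volume by factor 2 (V_new/V_old).
Step 2:
                   G          J          X          D
  Initial     0.3095      2.473     0.2003     0.1221
  Change    -0.01992  -0.006639    0.01992    0.01328
  Equil       0.2896      2.466     0.2202     0.1353
  solve Keq expr → x = 0.006639; check Q = 0.003267
Then remove 0.04949 M of G.
Step 3:
                   G          J          X          D
  Initial     0.2401      2.466     0.2202     0.1353
  Change     0.01536   0.005119   -0.01536   -0.01024
  Equil       0.2555      2.471     0.2049     0.1251
  solve Keq expr → x = -0.005119; check Q = 0.003267

x = -0.005119 M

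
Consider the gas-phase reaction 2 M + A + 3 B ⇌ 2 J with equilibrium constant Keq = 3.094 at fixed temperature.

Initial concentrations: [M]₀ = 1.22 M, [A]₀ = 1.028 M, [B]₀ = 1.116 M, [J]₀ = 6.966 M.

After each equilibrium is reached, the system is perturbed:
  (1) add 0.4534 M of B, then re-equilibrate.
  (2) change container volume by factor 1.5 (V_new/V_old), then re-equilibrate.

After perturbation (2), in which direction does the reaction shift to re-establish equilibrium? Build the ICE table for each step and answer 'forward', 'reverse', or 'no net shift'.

Direction: reverse

Q₀ = 22.82 vs Keq = 3.094 ⇒ Q>K, reverse
Step 1:
                    M           A           B           J
  init           1.22       1.028       1.116       6.966
  Δ            0.3663      0.1831      0.5494     -0.3663
  eq            1.586       1.211       1.665         6.6
  solve Keq expr → x = -0.1831; check Q = 3.094
Then add 0.4534 M of B.
Step 2:
                    M           A           B           J
  init          1.586       1.211       2.119         6.6
  Δ           -0.1672    -0.08361     -0.2508      0.1672
  eq            1.419       1.128       1.868       6.767
  solve Keq expr → x = 0.08361; check Q = 3.094
Then change container volume by factor 1.5 (V_new/V_old).
Step 3:
                    M           A           B           J
  init          0.946      0.7517       1.245       4.511
  Δ            0.2675      0.1337      0.4012     -0.2675
  eq            1.214      0.8854       1.647       4.244
  solve Keq expr → x = -0.1337; check Q = 3.094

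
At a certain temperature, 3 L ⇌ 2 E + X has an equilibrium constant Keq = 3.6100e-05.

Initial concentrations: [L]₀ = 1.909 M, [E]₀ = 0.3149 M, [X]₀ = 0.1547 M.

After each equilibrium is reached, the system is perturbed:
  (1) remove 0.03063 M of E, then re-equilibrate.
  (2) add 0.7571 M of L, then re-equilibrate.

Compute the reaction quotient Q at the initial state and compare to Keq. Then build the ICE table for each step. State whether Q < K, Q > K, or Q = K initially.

Q₀ = 0.002205; Q > K (proceeds reverse)

Q₀ = 0.002205 vs Keq = 3.6100e-05 ⇒ Q>K, reverse
Step 1:
                    L           E           X
  I             1.909      0.3149      0.1547
  C            0.3297     -0.2198     -0.1099
  E             2.239     0.09509      0.0448
  solve Keq expr → x = -0.1099; check Q = 3.6100e-05
Then remove 0.03063 M of E.
Step 2:
                    L           E           X
  I             2.239     0.06446      0.0448
  C          -0.02979     0.01986     0.00993
  E             2.209     0.08432     0.05473
  solve Keq expr → x = 0.00993; check Q = 3.6100e-05
Then add 0.7571 M of L.
Step 3:
                    L           E           X
  I             2.966     0.08432     0.05473
  C          -0.04427     0.02952     0.01476
  E             2.922      0.1138     0.06948
  solve Keq expr → x = 0.01476; check Q = 3.6100e-05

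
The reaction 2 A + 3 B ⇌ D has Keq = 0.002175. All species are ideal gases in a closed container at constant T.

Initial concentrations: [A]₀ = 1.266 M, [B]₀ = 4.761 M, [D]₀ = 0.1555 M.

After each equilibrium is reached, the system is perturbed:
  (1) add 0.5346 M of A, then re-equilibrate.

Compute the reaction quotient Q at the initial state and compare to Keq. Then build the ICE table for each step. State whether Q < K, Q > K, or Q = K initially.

Q₀ = 8.9902e-04; Q < K (proceeds forward)

Q₀ = 8.9902e-04 vs Keq = 0.002175 ⇒ Q<K, forward
Step 1:
                    A           B           D
  init          1.266       4.761      0.1555
  Δ           -0.1688     -0.2531     0.08438
  eq            1.097       4.508      0.2399
  solve Keq expr → x = 0.08438; check Q = 0.002175
Then add 0.5346 M of A.
Step 2:
                    A           B           D
  init          1.632       4.508      0.2399
  Δ           -0.1942     -0.2913     0.09711
  eq            1.438       4.217       0.337
  solve Keq expr → x = 0.09711; check Q = 0.002175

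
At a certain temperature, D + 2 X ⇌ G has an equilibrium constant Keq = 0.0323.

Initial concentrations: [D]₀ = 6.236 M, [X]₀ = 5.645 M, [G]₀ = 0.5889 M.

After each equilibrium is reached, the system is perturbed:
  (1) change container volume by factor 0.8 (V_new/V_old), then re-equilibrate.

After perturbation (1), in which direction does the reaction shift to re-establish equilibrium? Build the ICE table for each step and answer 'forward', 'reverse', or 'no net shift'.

Q₀ = 0.002964 vs Keq = 0.0323 ⇒ Q<K, forward
Step 1:
                    D           X           G
  Initial       6.236       5.645      0.5889
  Change       -1.178      -2.356       1.178
  Equil         5.058       3.289       1.767
  solve Keq expr → x = 1.178; check Q = 0.0323
Then change container volume by factor 0.8 (V_new/V_old).
Step 2:
                    D           X           G
  Initial       6.322       4.111       2.209
  Change      -0.2734     -0.5467      0.2734
  Equil         6.049       3.564       2.482
  solve Keq expr → x = 0.2734; check Q = 0.0323

Direction: forward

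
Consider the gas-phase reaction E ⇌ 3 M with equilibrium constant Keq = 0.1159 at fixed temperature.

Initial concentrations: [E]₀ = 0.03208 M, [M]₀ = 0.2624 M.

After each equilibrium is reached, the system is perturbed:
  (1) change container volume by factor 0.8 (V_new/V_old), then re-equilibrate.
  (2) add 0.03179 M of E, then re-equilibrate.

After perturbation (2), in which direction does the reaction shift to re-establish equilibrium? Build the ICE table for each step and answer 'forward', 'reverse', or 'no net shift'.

Q₀ = 0.5632 vs Keq = 0.1159 ⇒ Q>K, reverse
Step 1:
                   E          M
  I          0.03208     0.2624
  C          0.02492   -0.07476
  E            0.057     0.1876
  solve Keq expr → x = -0.02492; check Q = 0.1159
Then change container volume by factor 0.8 (V_new/V_old).
Step 2:
                   E          M
  I          0.07125     0.2345
  C         0.008289   -0.02487
  E          0.07954     0.2097
  solve Keq expr → x = -0.008289; check Q = 0.1159
Then add 0.03179 M of E.
Step 3:
                   E          M
  I           0.1113     0.2097
  C        -0.006691    0.02007
  E           0.1046     0.2298
  solve Keq expr → x = 0.006691; check Q = 0.1159

Direction: forward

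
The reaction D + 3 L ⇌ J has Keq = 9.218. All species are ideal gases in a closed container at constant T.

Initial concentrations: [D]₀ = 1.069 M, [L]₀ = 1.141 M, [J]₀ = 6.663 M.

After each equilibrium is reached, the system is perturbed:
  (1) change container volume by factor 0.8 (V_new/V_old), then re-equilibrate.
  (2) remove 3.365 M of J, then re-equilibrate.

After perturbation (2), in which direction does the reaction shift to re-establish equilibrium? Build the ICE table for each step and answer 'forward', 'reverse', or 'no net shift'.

Direction: forward

Q₀ = 4.196 vs Keq = 9.218 ⇒ Q<K, forward
Step 1:
                  D         L         J
  I           1.069     1.141     6.663
  C          -0.079    -0.237     0.079
  E            0.99     0.904     6.742
  solve Keq expr → x = 0.079; check Q = 9.218
Then change container volume by factor 0.8 (V_new/V_old).
Step 2:
                  D         L         J
  I           1.238      1.13     8.427
  C        -0.06871   -0.2061   0.06871
  E           1.169    0.9239     8.496
  solve Keq expr → x = 0.06871; check Q = 9.218
Then remove 3.365 M of J.
Step 3:
                  D         L         J
  I           1.169    0.9239     5.131
  C        -0.04359   -0.1308   0.04359
  E           1.125    0.7931     5.175
  solve Keq expr → x = 0.04359; check Q = 9.218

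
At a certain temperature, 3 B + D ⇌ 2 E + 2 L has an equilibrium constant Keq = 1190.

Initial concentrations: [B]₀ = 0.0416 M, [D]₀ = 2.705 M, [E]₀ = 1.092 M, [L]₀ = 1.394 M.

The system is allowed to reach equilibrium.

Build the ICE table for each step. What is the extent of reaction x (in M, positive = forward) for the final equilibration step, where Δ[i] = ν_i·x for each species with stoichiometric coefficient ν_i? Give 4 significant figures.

Q₀ = 1.1899e+04 vs Keq = 1190 ⇒ Q>K, reverse
Step 1:
                  B         D         E         L
  init       0.0416     2.705     1.092     1.394
  Δ         0.04495   0.01498  -0.02997  -0.02997
  eq        0.08655      2.72     1.062     1.364
  solve Keq expr → x = -0.01498; check Q = 1190

x = -0.01498 M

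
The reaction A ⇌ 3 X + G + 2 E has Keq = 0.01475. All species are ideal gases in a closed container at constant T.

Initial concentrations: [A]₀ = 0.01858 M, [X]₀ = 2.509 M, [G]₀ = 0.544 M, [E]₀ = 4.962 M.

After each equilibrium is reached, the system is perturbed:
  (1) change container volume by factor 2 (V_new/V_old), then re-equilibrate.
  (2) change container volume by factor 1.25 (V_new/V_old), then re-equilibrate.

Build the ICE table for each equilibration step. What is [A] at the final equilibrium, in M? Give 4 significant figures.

[A]_eq = 0.2068 M

Q₀ = 1.1386e+04 vs Keq = 0.01475 ⇒ Q>K, reverse
Step 1:
                  A         X         G         E
  Initial   0.01858     2.509     0.544     4.962
  Change     0.5432     -1.63   -0.5432    -1.086
  Equil      0.5618    0.8794 8.1107e-04     3.876
  solve Keq expr → x = -0.5432; check Q = 0.01475
Then change container volume by factor 2 (V_new/V_old).
Step 2:
                  A         X         G         E
  Initial    0.2809    0.4397 4.0553e-04     1.938
  Change  -0.009723   0.02917  0.009723   0.01945
  Equil      0.2712    0.4689   0.01013     1.957
  solve Keq expr → x = 0.009723; check Q = 0.01475
Then change container volume by factor 1.25 (V_new/V_old).
Step 3:
                  A         X         G         E
  Initial    0.2169    0.3751  0.008102     1.566
  Change    -0.0101    0.0303    0.0101    0.0202
  Equil      0.2068    0.4054    0.0182     1.586
  solve Keq expr → x = 0.0101; check Q = 0.01475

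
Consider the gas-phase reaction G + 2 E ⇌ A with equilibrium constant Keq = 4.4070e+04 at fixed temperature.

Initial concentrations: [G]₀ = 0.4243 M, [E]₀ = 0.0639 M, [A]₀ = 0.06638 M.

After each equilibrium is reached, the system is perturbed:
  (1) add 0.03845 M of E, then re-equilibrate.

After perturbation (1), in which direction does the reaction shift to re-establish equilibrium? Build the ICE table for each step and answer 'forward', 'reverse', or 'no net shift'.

Q₀ = 38.31 vs Keq = 4.4070e+04 ⇒ Q<K, forward
Step 1:
                   G          E          A
  Initial     0.4243     0.0639    0.06638
  Change    -0.03077   -0.06153    0.03077
  Equil       0.3935   0.002367    0.09715
  solve Keq expr → x = 0.03077; check Q = 4.4070e+04
Then add 0.03845 M of E.
Step 2:
                   G          E          A
  Initial     0.3935    0.04082    0.09715
  Change    -0.01908   -0.03816    0.01908
  Equil       0.3745   0.002654     0.1162
  solve Keq expr → x = 0.01908; check Q = 4.4070e+04

Direction: forward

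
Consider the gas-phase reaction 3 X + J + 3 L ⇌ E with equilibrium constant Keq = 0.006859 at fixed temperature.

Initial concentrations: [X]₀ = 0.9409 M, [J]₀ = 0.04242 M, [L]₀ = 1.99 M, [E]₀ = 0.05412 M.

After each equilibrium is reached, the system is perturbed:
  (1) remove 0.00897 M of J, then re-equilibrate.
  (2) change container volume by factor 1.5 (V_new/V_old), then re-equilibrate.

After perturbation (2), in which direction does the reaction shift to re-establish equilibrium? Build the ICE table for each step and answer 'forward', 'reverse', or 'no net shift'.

Direction: reverse

Q₀ = 0.1944 vs Keq = 0.006859 ⇒ Q>K, reverse
Step 1:
                    X           J           L           E
  Initial      0.9409     0.04242        1.99     0.05412
  Change         0.14     0.04666        0.14    -0.04666
  Equil         1.081     0.08908        2.13    0.007457
  solve Keq expr → x = -0.04666; check Q = 0.006859
Then remove 0.00897 M of J.
Step 2:
                    X           J           L           E
  Initial       1.081     0.08011        2.13    0.007457
  Change     0.001927  6.4236e-04    0.001927 -6.4236e-04
  Equil         1.083     0.08076       2.132    0.006814
  solve Keq expr → x = -6.4236e-04; check Q = 0.006859
Then change container volume by factor 1.5 (V_new/V_old).
Step 3:
                    X           J           L           E
  Initial      0.7219     0.05384       1.421    0.004543
  Change      0.01224     0.00408     0.01224    -0.00408
  Equil        0.7341     0.05792       1.434  4.6299e-04
  solve Keq expr → x = -0.00408; check Q = 0.006859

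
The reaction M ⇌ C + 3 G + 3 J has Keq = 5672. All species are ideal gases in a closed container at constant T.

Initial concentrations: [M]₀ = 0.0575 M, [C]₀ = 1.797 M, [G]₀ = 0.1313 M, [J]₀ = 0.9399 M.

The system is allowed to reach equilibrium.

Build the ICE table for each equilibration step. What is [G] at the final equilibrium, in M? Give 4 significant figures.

Q₀ = 0.05874 vs Keq = 5672 ⇒ Q<K, forward
Step 1:
                   M          C          G          J
  Initial     0.0575      1.797     0.1313     0.9399
  Change    -0.05749    0.05749     0.1725     0.1725
  Equil   1.2613e-05      1.854     0.3038      1.112
  solve Keq expr → x = 0.05749; check Q = 5672

[G]_eq = 0.3038 M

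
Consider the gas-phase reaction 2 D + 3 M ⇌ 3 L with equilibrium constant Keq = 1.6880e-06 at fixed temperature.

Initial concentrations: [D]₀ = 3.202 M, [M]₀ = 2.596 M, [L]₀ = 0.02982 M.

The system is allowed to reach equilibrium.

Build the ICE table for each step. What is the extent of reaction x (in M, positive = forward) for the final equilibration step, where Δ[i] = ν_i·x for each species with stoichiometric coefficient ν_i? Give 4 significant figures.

x = 0.01202 M

Q₀ = 1.4783e-07 vs Keq = 1.6880e-06 ⇒ Q<K, forward
Step 1:
                    D           M           L
  Initial       3.202       2.596     0.02982
  Change     -0.02404    -0.03606     0.03606
  Equil         3.178        2.56     0.06588
  solve Keq expr → x = 0.01202; check Q = 1.6880e-06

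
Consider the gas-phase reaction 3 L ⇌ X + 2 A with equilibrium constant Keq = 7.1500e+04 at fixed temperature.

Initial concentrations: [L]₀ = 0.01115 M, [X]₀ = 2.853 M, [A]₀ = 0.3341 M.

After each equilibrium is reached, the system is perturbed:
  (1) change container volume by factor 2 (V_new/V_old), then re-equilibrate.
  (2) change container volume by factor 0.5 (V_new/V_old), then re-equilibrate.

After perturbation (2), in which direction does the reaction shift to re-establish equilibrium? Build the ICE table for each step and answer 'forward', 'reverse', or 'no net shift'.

Q₀ = 2.2974e+05 vs Keq = 7.1500e+04 ⇒ Q>K, reverse
Step 1:
                    L           X           A
  Initial     0.01115       2.853      0.3341
  Change     0.005186   -0.001729   -0.003457
  Equil       0.01634       2.851      0.3306
  solve Keq expr → x = -0.001729; check Q = 7.1500e+04
Then change container volume by factor 2 (V_new/V_old).
Step 2:
                    L           X           A
  Initial    0.008168       1.426      0.1653
  Change            0           0           0
  Equil      0.008168       1.426      0.1653
  solve Keq expr → x = 0; check Q = 7.1500e+04
Then change container volume by factor 0.5 (V_new/V_old).
Step 3:
                    L           X           A
  Initial     0.01634       2.851      0.3306
  Change            0           0           0
  Equil       0.01634       2.851      0.3306
  solve Keq expr → x = 0; check Q = 7.1500e+04

Direction: no net shift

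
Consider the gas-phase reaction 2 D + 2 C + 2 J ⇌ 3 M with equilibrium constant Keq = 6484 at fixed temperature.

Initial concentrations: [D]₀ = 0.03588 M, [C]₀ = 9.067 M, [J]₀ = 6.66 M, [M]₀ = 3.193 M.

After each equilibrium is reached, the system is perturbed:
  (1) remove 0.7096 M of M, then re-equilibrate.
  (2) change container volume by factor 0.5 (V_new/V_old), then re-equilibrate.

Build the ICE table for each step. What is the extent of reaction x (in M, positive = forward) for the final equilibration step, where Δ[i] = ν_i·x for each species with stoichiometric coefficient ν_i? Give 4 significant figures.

x = 5.4164e-04 M

Q₀ = 6.935 vs Keq = 6484 ⇒ Q<K, forward
Step 1:
                  D         C         J         M
  Initial   0.03588     9.067      6.66     3.193
  Change   -0.03467  -0.03467  -0.03467     0.052
  Equil    0.001213     9.032     6.625     3.245
  solve Keq expr → x = 0.01733; check Q = 6484
Then remove 0.7096 M of M.
Step 2:
                  D         C         J         M
  Initial  0.001213     9.032     6.625     2.535
  Change  -3.7493e-04 -3.7493e-04 -3.7493e-04 5.6239e-04
  Equil   8.3816e-04     9.032     6.625     2.536
  solve Keq expr → x = 1.8746e-04; check Q = 6484
Then change container volume by factor 0.5 (V_new/V_old).
Step 3:
                  D         C         J         M
  Initial  0.001676     18.06     13.25     5.072
  Change  -0.001083 -0.001083 -0.001083  0.001625
  Equil   5.9304e-04     18.06     13.25     5.074
  solve Keq expr → x = 5.4164e-04; check Q = 6484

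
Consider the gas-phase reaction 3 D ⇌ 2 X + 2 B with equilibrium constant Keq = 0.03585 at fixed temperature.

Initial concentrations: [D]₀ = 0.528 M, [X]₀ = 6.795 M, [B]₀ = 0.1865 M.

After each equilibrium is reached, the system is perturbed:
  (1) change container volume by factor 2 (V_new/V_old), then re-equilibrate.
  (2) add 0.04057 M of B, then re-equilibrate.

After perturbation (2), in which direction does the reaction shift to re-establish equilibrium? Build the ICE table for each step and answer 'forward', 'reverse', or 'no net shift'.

Direction: reverse

Q₀ = 10.91 vs Keq = 0.03585 ⇒ Q>K, reverse
Step 1:
                    D           X           B
  I             0.528       6.795      0.1865
  C            0.2503     -0.1669     -0.1669
  E            0.7783       6.628     0.01962
  solve Keq expr → x = -0.08344; check Q = 0.03585
Then change container volume by factor 2 (V_new/V_old).
Step 2:
                    D           X           B
  I            0.3892       3.314    0.009808
  C         -0.005622    0.003748    0.003748
  E            0.3835       3.318     0.01356
  solve Keq expr → x = 0.001874; check Q = 0.03585
Then add 0.04057 M of B.
Step 3:
                    D           X           B
  I            0.3835       3.318     0.05413
  C           0.05596    -0.03731    -0.03731
  E            0.4395        3.28     0.01682
  solve Keq expr → x = -0.01865; check Q = 0.03585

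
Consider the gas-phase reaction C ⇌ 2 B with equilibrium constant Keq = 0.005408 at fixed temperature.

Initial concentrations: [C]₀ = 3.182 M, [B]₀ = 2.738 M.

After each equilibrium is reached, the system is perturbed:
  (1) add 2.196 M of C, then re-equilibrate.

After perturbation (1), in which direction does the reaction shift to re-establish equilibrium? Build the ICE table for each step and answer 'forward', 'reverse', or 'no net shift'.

Q₀ = 2.356 vs Keq = 0.005408 ⇒ Q>K, reverse
Step 1:
                    C           B
  Initial       3.182       2.738
  Change        1.291      -2.582
  Equil         4.473      0.1555
  solve Keq expr → x = -1.291; check Q = 0.005408
Then add 2.196 M of C.
Step 2:
                    C           B
  Initial       6.669      0.1555
  Change     -0.01707     0.03414
  Equil         6.652      0.1897
  solve Keq expr → x = 0.01707; check Q = 0.005408

Direction: forward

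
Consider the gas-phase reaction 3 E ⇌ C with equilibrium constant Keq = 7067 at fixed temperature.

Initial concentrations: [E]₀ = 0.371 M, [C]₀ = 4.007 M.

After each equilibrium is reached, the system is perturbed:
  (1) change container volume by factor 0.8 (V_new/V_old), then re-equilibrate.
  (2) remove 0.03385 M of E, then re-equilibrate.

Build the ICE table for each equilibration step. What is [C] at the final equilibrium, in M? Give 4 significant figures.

Q₀ = 78.47 vs Keq = 7067 ⇒ Q<K, forward
Step 1:
                    E           C
  I             0.371       4.007
  C           -0.2876     0.09586
  E           0.08342       4.103
  solve Keq expr → x = 0.09586; check Q = 7067
Then change container volume by factor 0.8 (V_new/V_old).
Step 2:
                    E           C
  I            0.1043       5.129
  C          -0.01439    0.004795
  E           0.08989       5.133
  solve Keq expr → x = 0.004795; check Q = 7067
Then remove 0.03385 M of E.
Step 3:
                    E           C
  I           0.05604       5.133
  C           0.03378    -0.01126
  E           0.08983       5.122
  solve Keq expr → x = -0.01126; check Q = 7067

[C]_eq = 5.122 M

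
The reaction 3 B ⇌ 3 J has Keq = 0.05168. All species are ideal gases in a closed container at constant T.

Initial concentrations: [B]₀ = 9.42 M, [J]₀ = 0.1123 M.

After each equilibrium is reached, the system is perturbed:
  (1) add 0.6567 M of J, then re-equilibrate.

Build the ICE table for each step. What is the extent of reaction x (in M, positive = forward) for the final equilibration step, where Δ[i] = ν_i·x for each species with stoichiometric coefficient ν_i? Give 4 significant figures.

x = -0.1595 M

Q₀ = 1.6943e-06 vs Keq = 0.05168 ⇒ Q<K, forward
Step 1:
                  B         J
  init         9.42    0.1123
  Δ          -2.475     2.475
  eq          6.945     2.587
  solve Keq expr → x = 0.8249; check Q = 0.05168
Then add 0.6567 M of J.
Step 2:
                  B         J
  init        6.945     3.244
  Δ          0.4785   -0.4785
  eq          7.424     2.765
  solve Keq expr → x = -0.1595; check Q = 0.05168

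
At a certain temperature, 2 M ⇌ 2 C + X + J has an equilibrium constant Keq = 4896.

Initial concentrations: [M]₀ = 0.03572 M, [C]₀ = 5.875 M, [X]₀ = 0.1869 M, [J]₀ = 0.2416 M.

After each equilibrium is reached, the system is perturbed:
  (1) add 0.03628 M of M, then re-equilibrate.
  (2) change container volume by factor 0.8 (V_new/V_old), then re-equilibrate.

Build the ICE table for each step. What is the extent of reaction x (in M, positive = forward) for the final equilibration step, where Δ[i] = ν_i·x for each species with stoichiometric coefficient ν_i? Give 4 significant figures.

Q₀ = 1222 vs Keq = 4896 ⇒ Q<K, forward
Step 1:
                   M          C          X          J
  init       0.03572      5.875     0.1869     0.2416
  Δ          -0.0171     0.0171    0.00855    0.00855
  eq         0.01862      5.892     0.1955     0.2502
  solve Keq expr → x = 0.00855; check Q = 4896
Then add 0.03628 M of M.
Step 2:
                   M          C          X          J
  init        0.0549      5.892     0.1955     0.2502
  Δ         -0.03469    0.03469    0.01735    0.01735
  eq         0.02021      5.927     0.2128     0.2675
  solve Keq expr → x = 0.01735; check Q = 4896
Then change container volume by factor 0.8 (V_new/V_old).
Step 3:
                   M          C          X          J
  init       0.02526      7.408      0.266     0.3344
  Δ         0.005972  -0.005972  -0.002986  -0.002986
  eq         0.03123      7.403      0.263     0.3314
  solve Keq expr → x = -0.002986; check Q = 4896

x = -0.002986 M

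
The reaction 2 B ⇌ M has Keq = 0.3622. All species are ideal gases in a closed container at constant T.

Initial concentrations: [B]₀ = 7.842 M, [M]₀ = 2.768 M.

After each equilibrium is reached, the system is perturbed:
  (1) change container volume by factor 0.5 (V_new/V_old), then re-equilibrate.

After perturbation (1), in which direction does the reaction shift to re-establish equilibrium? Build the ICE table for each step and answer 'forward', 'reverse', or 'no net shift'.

Direction: forward

Q₀ = 0.04501 vs Keq = 0.3622 ⇒ Q<K, forward
Step 1:
                    B           M
  I             7.842       2.768
  C             -4.18        2.09
  E             3.662       4.858
  solve Keq expr → x = 2.09; check Q = 0.3622
Then change container volume by factor 0.5 (V_new/V_old).
Step 2:
                    B           M
  I             7.325       9.716
  C            -1.898      0.9491
  E             5.426       10.66
  solve Keq expr → x = 0.9491; check Q = 0.3622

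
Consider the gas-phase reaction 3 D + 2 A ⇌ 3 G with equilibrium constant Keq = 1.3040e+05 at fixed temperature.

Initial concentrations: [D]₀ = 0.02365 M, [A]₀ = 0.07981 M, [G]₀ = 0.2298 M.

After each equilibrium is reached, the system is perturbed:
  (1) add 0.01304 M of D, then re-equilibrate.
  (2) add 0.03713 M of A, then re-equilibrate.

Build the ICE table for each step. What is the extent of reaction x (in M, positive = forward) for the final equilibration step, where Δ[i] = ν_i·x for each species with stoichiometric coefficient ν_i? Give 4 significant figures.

x = 0.001832 M

Q₀ = 1.4403e+05 vs Keq = 1.3040e+05 ⇒ Q>K, reverse
Step 1:
                    D           A           G
  Initial     0.02365     0.07981      0.2298
  Change   6.4166e-04  4.2777e-04 -6.4166e-04
  Equil       0.02429     0.08024      0.2292
  solve Keq expr → x = -2.1389e-04; check Q = 1.3040e+05
Then add 0.01304 M of D.
Step 2:
                    D           A           G
  Initial     0.03733     0.08024      0.2292
  Change     -0.01037   -0.006913     0.01037
  Equil       0.02696     0.07333      0.2395
  solve Keq expr → x = 0.003456; check Q = 1.3040e+05
Then add 0.03713 M of A.
Step 3:
                    D           A           G
  Initial     0.02696      0.1105      0.2395
  Change    -0.005496   -0.003664    0.005496
  Equil       0.02147      0.1068       0.245
  solve Keq expr → x = 0.001832; check Q = 1.3040e+05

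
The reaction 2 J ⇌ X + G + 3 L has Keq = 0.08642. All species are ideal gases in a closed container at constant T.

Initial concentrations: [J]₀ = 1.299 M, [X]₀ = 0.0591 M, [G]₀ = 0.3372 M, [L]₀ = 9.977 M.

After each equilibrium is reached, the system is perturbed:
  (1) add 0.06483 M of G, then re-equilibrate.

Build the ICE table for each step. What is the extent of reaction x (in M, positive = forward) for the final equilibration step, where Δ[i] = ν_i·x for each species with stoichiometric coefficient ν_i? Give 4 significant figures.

x = -1.2409e-04 M

Q₀ = 11.73 vs Keq = 0.08642 ⇒ Q>K, reverse
Step 1:
                    J           X           G           L
  init          1.299      0.0591      0.3372       9.977
  Δ            0.1169    -0.05844    -0.05844     -0.1753
  eq            1.416  6.5999e-04      0.2788       9.802
  solve Keq expr → x = -0.05844; check Q = 0.08642
Then add 0.06483 M of G.
Step 2:
                    J           X           G           L
  init          1.416  6.5999e-04      0.3436       9.802
  Δ        2.4817e-04 -1.2409e-04 -1.2409e-04 -3.7226e-04
  eq            1.416  5.3590e-04      0.3435       9.801
  solve Keq expr → x = -1.2409e-04; check Q = 0.08642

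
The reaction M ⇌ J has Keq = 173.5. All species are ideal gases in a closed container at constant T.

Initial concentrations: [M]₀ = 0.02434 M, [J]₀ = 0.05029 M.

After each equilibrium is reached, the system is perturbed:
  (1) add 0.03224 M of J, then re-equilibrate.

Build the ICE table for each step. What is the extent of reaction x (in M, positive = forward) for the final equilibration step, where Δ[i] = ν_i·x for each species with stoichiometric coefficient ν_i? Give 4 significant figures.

x = -1.8476e-04 M

Q₀ = 2.066 vs Keq = 173.5 ⇒ Q<K, forward
Step 1:
                  M         J
  init      0.02434   0.05029
  Δ        -0.02391   0.02391
  eq      4.2768e-04    0.0742
  solve Keq expr → x = 0.02391; check Q = 173.5
Then add 0.03224 M of J.
Step 2:
                  M         J
  init    4.2768e-04    0.1064
  Δ       1.8476e-04 -1.8476e-04
  eq      6.1244e-04    0.1063
  solve Keq expr → x = -1.8476e-04; check Q = 173.5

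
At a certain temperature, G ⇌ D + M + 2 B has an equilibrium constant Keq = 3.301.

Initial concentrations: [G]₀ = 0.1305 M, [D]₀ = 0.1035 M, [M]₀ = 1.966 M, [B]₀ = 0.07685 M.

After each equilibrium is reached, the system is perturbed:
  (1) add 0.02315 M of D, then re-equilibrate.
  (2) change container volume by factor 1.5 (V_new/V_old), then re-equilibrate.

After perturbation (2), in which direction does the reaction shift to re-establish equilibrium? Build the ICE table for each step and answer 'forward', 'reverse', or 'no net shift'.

Q₀ = 0.009209 vs Keq = 3.301 ⇒ Q<K, forward
Step 1:
                   G          D          M          B
  Initial     0.1305     0.1035      1.966    0.07685
  Change      -0.117      0.117      0.117     0.2341
  Equil      0.01346     0.2205      2.083     0.3109
  solve Keq expr → x = 0.117; check Q = 3.301
Then add 0.02315 M of D.
Step 2:
                   G          D          M          B
  Initial    0.01346     0.2437      2.083     0.3109
  Change    0.001123  -0.001123  -0.001123  -0.002246
  Equil      0.01458     0.2426      2.082     0.3087
  solve Keq expr → x = -0.001123; check Q = 3.301
Then change container volume by factor 1.5 (V_new/V_old).
Step 3:
                   G          D          M          B
  Initial   0.009719     0.1617      1.388     0.2058
  Change   -0.006332   0.006332   0.006332    0.01266
  Equil     0.003387      0.168      1.394     0.2185
  solve Keq expr → x = 0.006332; check Q = 3.301

Direction: forward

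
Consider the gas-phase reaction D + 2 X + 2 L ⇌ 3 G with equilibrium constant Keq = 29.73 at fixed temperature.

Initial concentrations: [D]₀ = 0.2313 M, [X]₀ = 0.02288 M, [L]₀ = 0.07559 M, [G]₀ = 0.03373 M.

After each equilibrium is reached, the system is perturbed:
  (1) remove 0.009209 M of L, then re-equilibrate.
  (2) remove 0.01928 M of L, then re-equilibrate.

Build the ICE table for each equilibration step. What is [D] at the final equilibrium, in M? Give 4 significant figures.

Q₀ = 55.47 vs Keq = 29.73 ⇒ Q>K, reverse
Step 1:
                    D           X           L           G
  Initial      0.2313     0.02288     0.07559     0.03373
  Change     0.001235     0.00247     0.00247   -0.003704
  Equil        0.2325     0.02535     0.07806     0.03003
  solve Keq expr → x = -0.001235; check Q = 29.73
Then remove 0.009209 M of L.
Step 2:
                    D           X           L           G
  Initial      0.2325     0.02535     0.06885     0.03003
  Change   4.7911e-04  9.5821e-04  9.5821e-04   -0.001437
  Equil         0.233     0.02631     0.06981     0.02859
  solve Keq expr → x = -4.7911e-04; check Q = 29.73
Then remove 0.01928 M of L.
Step 3:
                    D           X           L           G
  Initial       0.233     0.02631     0.05053     0.02859
  Change     0.001148    0.002297    0.002297   -0.003445
  Equil        0.2342      0.0286     0.05283     0.02514
  solve Keq expr → x = -0.001148; check Q = 29.73

[D]_eq = 0.2342 M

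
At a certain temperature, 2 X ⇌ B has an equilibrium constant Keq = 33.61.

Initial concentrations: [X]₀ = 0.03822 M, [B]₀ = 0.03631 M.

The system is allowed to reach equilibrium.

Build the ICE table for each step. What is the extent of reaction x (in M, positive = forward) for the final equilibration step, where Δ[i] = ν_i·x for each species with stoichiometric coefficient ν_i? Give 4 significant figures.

x = 0.002188 M

Q₀ = 24.86 vs Keq = 33.61 ⇒ Q<K, forward
Step 1:
                    X           B
  I           0.03822     0.03631
  C         -0.004376    0.002188
  E           0.03384      0.0385
  solve Keq expr → x = 0.002188; check Q = 33.61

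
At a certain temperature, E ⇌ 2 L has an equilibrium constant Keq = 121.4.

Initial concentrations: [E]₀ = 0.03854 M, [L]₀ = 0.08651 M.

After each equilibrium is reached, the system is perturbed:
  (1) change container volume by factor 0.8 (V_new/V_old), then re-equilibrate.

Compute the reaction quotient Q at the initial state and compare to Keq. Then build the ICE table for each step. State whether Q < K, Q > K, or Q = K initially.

Q₀ = 0.1942 vs Keq = 121.4 ⇒ Q<K, forward
Step 1:
                  E         L
  Initial   0.03854   0.08651
  Change   -0.03832   0.07664
  Equil   2.1926e-04    0.1632
  solve Keq expr → x = 0.03832; check Q = 121.4
Then change container volume by factor 0.8 (V_new/V_old).
Step 2:
                  E         L
  Initial 2.7408e-04    0.2039
  Change  6.8062e-05 -1.3612e-04
  Equil   3.4214e-04    0.2038
  solve Keq expr → x = -6.8062e-05; check Q = 121.4

Q₀ = 0.1942; Q < K (proceeds forward)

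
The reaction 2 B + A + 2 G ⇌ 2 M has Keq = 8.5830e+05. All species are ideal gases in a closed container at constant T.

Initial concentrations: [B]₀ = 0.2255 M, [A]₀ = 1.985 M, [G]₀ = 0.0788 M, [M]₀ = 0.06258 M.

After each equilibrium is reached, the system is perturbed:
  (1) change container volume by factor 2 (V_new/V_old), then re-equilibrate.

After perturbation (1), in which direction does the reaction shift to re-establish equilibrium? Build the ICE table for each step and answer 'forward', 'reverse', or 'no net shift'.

Direction: reverse

Q₀ = 6.248 vs Keq = 8.5830e+05 ⇒ Q<K, forward
Step 1:
                    B           A           G           M
  Initial      0.2255       1.985      0.0788     0.06258
  Change     -0.07806    -0.03903    -0.07806     0.07806
  Equil        0.1474       1.946  7.3810e-04      0.1406
  solve Keq expr → x = 0.03903; check Q = 8.5830e+05
Then change container volume by factor 2 (V_new/V_old).
Step 2:
                    B           A           G           M
  Initial     0.07372       0.973  3.6905e-04     0.07032
  Change   6.5576e-04  3.2788e-04  6.5576e-04 -6.5576e-04
  Equil       0.07437      0.9733    0.001025     0.06967
  solve Keq expr → x = -3.2788e-04; check Q = 8.5830e+05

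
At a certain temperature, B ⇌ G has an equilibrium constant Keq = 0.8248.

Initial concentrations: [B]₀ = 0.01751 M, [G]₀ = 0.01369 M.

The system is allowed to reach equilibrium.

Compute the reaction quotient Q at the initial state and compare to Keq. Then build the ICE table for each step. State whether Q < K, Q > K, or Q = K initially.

Q₀ = 0.7818; Q < K (proceeds forward)

Q₀ = 0.7818 vs Keq = 0.8248 ⇒ Q<K, forward
Step 1:
                   B          G
  I          0.01751    0.01369
  C       -4.1224e-04 4.1224e-04
  E           0.0171     0.0141
  solve Keq expr → x = 4.1224e-04; check Q = 0.8248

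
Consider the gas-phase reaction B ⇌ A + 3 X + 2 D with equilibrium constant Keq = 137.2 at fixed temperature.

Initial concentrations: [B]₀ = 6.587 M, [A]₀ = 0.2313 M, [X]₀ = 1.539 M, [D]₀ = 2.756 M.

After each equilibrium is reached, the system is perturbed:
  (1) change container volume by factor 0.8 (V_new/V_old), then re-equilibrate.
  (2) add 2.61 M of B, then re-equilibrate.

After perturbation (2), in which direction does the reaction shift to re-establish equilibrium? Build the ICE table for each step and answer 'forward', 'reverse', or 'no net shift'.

Q₀ = 0.9722 vs Keq = 137.2 ⇒ Q<K, forward
Step 1:
                    B           A           X           D
  Initial       6.587      0.2313       1.539       2.756
  Change      -0.7088      0.7088       2.126       1.418
  Equil         5.878      0.9401       3.665       4.174
  solve Keq expr → x = 0.7088; check Q = 137.2
Then change container volume by factor 0.8 (V_new/V_old).
Step 2:
                    B           A           X           D
  Initial       7.348       1.175       4.582       5.217
  Change       0.2737     -0.2737      -0.821     -0.5473
  Equil         7.621      0.9015       3.761        4.67
  solve Keq expr → x = -0.2737; check Q = 137.2
Then add 2.61 M of B.
Step 3:
                    B           A           X           D
  Initial       10.23      0.9015       3.761        4.67
  Change     -0.06782     0.06782      0.2035      0.1356
  Equil         10.16      0.9693       3.964       4.805
  solve Keq expr → x = 0.06782; check Q = 137.2

Direction: forward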